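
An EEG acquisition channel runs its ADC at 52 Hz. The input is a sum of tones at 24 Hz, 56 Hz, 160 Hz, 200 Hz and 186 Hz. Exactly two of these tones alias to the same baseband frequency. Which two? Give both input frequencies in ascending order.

56 Hz, 160 Hz

fs/2 = 26 Hz.
24 Hz ≤ fs/2 = 26 Hz, passes unchanged.
56 Hz mod fs = 4 Hz.
4 Hz ≤ fs/2 = 26 Hz, appears at 4 Hz.
160 Hz mod fs = 4 Hz.
4 Hz ≤ fs/2 = 26 Hz, appears at 4 Hz.
200 Hz mod fs = 44 Hz.
44 Hz > fs/2 = 26 Hz, folds to fs − 44 Hz = 8 Hz.
186 Hz mod fs = 30 Hz.
30 Hz > fs/2 = 26 Hz, folds to fs − 30 Hz = 22 Hz.
56 Hz and 160 Hz both map to 4 Hz.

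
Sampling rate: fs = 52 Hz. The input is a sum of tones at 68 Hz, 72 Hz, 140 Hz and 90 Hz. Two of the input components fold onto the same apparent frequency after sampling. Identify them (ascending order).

68 Hz, 140 Hz

fs/2 = 26 Hz.
68 Hz mod fs = 16 Hz.
16 Hz ≤ fs/2 = 26 Hz, appears at 16 Hz.
72 Hz mod fs = 20 Hz.
20 Hz ≤ fs/2 = 26 Hz, appears at 20 Hz.
140 Hz mod fs = 36 Hz.
36 Hz > fs/2 = 26 Hz, folds to fs − 36 Hz = 16 Hz.
90 Hz mod fs = 38 Hz.
38 Hz > fs/2 = 26 Hz, folds to fs − 38 Hz = 14 Hz.
68 Hz and 140 Hz both map to 16 Hz.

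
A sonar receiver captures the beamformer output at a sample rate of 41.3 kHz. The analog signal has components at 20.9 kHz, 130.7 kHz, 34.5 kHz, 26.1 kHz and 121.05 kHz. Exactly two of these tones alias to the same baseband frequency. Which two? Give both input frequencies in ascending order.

34.5 kHz, 130.7 kHz

fs/2 = 20.65 kHz.
20.9 kHz > fs/2 = 20.65 kHz, folds to fs − 20.9 kHz = 20.4 kHz.
130.7 kHz mod fs = 6.8 kHz.
6.8 kHz ≤ fs/2 = 20.65 kHz, appears at 6.8 kHz.
34.5 kHz > fs/2 = 20.65 kHz, folds to fs − 34.5 kHz = 6.8 kHz.
26.1 kHz > fs/2 = 20.65 kHz, folds to fs − 26.1 kHz = 15.2 kHz.
121.05 kHz mod fs = 38.45 kHz.
38.45 kHz > fs/2 = 20.65 kHz, folds to fs − 38.45 kHz = 2.85 kHz.
34.5 kHz and 130.7 kHz both map to 6.8 kHz.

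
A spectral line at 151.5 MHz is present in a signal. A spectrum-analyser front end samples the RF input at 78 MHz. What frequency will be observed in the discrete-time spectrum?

4.5 MHz

151.5 MHz mod fs = 73.5 MHz.
73.5 MHz > fs/2 = 39 MHz, folds to fs − 73.5 MHz = 4.5 MHz.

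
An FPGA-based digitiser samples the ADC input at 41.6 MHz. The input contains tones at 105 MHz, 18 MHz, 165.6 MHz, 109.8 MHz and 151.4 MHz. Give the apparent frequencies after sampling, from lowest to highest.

0.8 MHz, 15 MHz, 18 MHz, 19.8 MHz

fs/2 = 20.8 MHz.
105 MHz mod fs = 21.8 MHz.
21.8 MHz > fs/2 = 20.8 MHz, folds to fs − 21.8 MHz = 19.8 MHz.
18 MHz ≤ fs/2 = 20.8 MHz, passes unchanged.
165.6 MHz mod fs = 40.8 MHz.
40.8 MHz > fs/2 = 20.8 MHz, folds to fs − 40.8 MHz = 0.8 MHz.
109.8 MHz mod fs = 26.6 MHz.
26.6 MHz > fs/2 = 20.8 MHz, folds to fs − 26.6 MHz = 15 MHz.
151.4 MHz mod fs = 26.6 MHz.
26.6 MHz > fs/2 = 20.8 MHz, folds to fs − 26.6 MHz = 15 MHz.
Distinct values: {0.8 MHz, 15 MHz, 18 MHz, 19.8 MHz}.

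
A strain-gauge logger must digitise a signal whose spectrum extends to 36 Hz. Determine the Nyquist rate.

72 Hz

Nyquist rate = 2 × 36 Hz = 72 Hz.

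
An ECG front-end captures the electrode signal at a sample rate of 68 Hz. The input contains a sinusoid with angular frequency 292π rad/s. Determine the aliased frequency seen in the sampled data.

ω = 292π rad/s → f = ω/(2π) = 146 Hz.
146 Hz mod fs = 10 Hz.
10 Hz ≤ fs/2 = 34 Hz, appears at 10 Hz.

10 Hz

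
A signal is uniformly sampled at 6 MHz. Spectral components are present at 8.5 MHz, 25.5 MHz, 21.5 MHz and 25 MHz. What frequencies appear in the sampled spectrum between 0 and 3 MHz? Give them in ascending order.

1 MHz, 1.5 MHz, 2.5 MHz

fs/2 = 3 MHz.
8.5 MHz mod fs = 2.5 MHz.
2.5 MHz ≤ fs/2 = 3 MHz, appears at 2.5 MHz.
25.5 MHz mod fs = 1.5 MHz.
1.5 MHz ≤ fs/2 = 3 MHz, appears at 1.5 MHz.
21.5 MHz mod fs = 3.5 MHz.
3.5 MHz > fs/2 = 3 MHz, folds to fs − 3.5 MHz = 2.5 MHz.
25 MHz mod fs = 1 MHz.
1 MHz ≤ fs/2 = 3 MHz, appears at 1 MHz.
Distinct values: {1 MHz, 1.5 MHz, 2.5 MHz}.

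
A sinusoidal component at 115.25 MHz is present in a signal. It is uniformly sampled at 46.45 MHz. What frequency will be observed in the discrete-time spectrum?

115.25 MHz mod fs = 22.35 MHz.
22.35 MHz ≤ fs/2 = 23.225 MHz, appears at 22.35 MHz.

22.35 MHz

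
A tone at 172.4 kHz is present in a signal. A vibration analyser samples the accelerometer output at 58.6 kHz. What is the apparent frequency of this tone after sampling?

172.4 kHz mod fs = 55.2 kHz.
55.2 kHz > fs/2 = 29.3 kHz, folds to fs − 55.2 kHz = 3.4 kHz.

3.4 kHz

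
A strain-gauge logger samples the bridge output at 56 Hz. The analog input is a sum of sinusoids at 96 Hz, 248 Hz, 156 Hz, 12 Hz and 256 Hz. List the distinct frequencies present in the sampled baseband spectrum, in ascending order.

fs/2 = 28 Hz.
96 Hz mod fs = 40 Hz.
40 Hz > fs/2 = 28 Hz, folds to fs − 40 Hz = 16 Hz.
248 Hz mod fs = 24 Hz.
24 Hz ≤ fs/2 = 28 Hz, appears at 24 Hz.
156 Hz mod fs = 44 Hz.
44 Hz > fs/2 = 28 Hz, folds to fs − 44 Hz = 12 Hz.
12 Hz ≤ fs/2 = 28 Hz, passes unchanged.
256 Hz mod fs = 32 Hz.
32 Hz > fs/2 = 28 Hz, folds to fs − 32 Hz = 24 Hz.
Distinct values: {12 Hz, 16 Hz, 24 Hz}.

12 Hz, 16 Hz, 24 Hz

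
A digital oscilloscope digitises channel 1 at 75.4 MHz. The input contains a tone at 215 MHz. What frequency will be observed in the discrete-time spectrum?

215 MHz mod fs = 64.2 MHz.
64.2 MHz > fs/2 = 37.7 MHz, folds to fs − 64.2 MHz = 11.2 MHz.

11.2 MHz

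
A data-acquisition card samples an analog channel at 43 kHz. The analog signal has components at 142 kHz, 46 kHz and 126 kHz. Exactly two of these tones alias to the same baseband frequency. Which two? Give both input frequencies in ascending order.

fs/2 = 21.5 kHz.
142 kHz mod fs = 13 kHz.
13 kHz ≤ fs/2 = 21.5 kHz, appears at 13 kHz.
46 kHz mod fs = 3 kHz.
3 kHz ≤ fs/2 = 21.5 kHz, appears at 3 kHz.
126 kHz mod fs = 40 kHz.
40 kHz > fs/2 = 21.5 kHz, folds to fs − 40 kHz = 3 kHz.
46 kHz and 126 kHz both map to 3 kHz.

46 kHz, 126 kHz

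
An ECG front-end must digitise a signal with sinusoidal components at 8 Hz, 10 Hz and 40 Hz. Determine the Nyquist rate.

Highest-frequency component: 40 Hz.
Nyquist rate = 2 × 40 Hz = 80 Hz.

80 Hz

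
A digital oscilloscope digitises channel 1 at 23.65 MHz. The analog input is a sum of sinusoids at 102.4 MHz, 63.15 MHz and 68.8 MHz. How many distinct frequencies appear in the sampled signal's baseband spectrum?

2

fs/2 = 11.825 MHz.
102.4 MHz mod fs = 7.8 MHz.
7.8 MHz ≤ fs/2 = 11.825 MHz, appears at 7.8 MHz.
63.15 MHz mod fs = 15.85 MHz.
15.85 MHz > fs/2 = 11.825 MHz, folds to fs − 15.85 MHz = 7.8 MHz.
68.8 MHz mod fs = 21.5 MHz.
21.5 MHz > fs/2 = 11.825 MHz, folds to fs − 21.5 MHz = 2.15 MHz.
Distinct values: {2.15 MHz, 7.8 MHz} → 2.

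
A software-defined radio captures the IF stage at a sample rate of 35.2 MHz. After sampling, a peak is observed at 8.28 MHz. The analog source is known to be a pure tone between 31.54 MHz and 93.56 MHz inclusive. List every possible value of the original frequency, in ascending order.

Frequencies that alias to 8.28 MHz are k·fs ± 8.28 MHz for integer k ≥ 0.
k=0: 8.28 MHz.
k=1: 26.92 MHz, 43.48 MHz.
k=2: 62.12 MHz, 78.68 MHz.
k=3: 97.32 MHz, 113.88 MHz.
Within [31.54 MHz, 93.56 MHz]: 43.48 MHz, 62.12 MHz, 78.68 MHz.

43.48 MHz, 62.12 MHz, 78.68 MHz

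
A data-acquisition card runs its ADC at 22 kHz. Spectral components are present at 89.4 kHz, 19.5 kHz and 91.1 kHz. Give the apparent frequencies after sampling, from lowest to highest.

1.4 kHz, 2.5 kHz, 3.1 kHz

fs/2 = 11 kHz.
89.4 kHz mod fs = 1.4 kHz.
1.4 kHz ≤ fs/2 = 11 kHz, appears at 1.4 kHz.
19.5 kHz > fs/2 = 11 kHz, folds to fs − 19.5 kHz = 2.5 kHz.
91.1 kHz mod fs = 3.1 kHz.
3.1 kHz ≤ fs/2 = 11 kHz, appears at 3.1 kHz.
Distinct values: {1.4 kHz, 2.5 kHz, 3.1 kHz}.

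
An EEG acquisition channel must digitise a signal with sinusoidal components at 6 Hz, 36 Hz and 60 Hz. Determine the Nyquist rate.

120 Hz

Highest-frequency component: 60 Hz.
Nyquist rate = 2 × 60 Hz = 120 Hz.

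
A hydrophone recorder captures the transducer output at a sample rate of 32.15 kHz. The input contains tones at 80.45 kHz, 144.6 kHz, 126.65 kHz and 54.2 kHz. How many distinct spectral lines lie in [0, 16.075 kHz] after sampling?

3

fs/2 = 16.075 kHz.
80.45 kHz mod fs = 16.15 kHz.
16.15 kHz > fs/2 = 16.075 kHz, folds to fs − 16.15 kHz = 16 kHz.
144.6 kHz mod fs = 16 kHz.
16 kHz ≤ fs/2 = 16.075 kHz, appears at 16 kHz.
126.65 kHz mod fs = 30.2 kHz.
30.2 kHz > fs/2 = 16.075 kHz, folds to fs − 30.2 kHz = 1.95 kHz.
54.2 kHz mod fs = 22.05 kHz.
22.05 kHz > fs/2 = 16.075 kHz, folds to fs − 22.05 kHz = 10.1 kHz.
Distinct values: {1.95 kHz, 10.1 kHz, 16 kHz} → 3.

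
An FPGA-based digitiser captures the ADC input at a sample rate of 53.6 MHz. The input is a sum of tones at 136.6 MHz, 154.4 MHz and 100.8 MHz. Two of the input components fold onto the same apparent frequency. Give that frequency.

fs/2 = 26.8 MHz.
136.6 MHz mod fs = 29.4 MHz.
29.4 MHz > fs/2 = 26.8 MHz, folds to fs − 29.4 MHz = 24.2 MHz.
154.4 MHz mod fs = 47.2 MHz.
47.2 MHz > fs/2 = 26.8 MHz, folds to fs − 47.2 MHz = 6.4 MHz.
100.8 MHz mod fs = 47.2 MHz.
47.2 MHz > fs/2 = 26.8 MHz, folds to fs − 47.2 MHz = 6.4 MHz.
100.8 MHz and 154.4 MHz both map to 6.4 MHz.

6.4 MHz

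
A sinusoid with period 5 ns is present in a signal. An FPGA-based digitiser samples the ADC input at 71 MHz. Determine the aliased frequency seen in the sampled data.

13 MHz

T = 5 ns → f = 1/T = 200 MHz.
200 MHz mod fs = 58 MHz.
58 MHz > fs/2 = 35.5 MHz, folds to fs − 58 MHz = 13 MHz.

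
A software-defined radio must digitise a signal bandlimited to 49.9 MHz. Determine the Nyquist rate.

99.8 MHz

Nyquist rate = 2 × 49.9 MHz = 99.8 MHz.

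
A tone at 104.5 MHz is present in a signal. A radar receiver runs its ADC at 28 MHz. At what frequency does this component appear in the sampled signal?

104.5 MHz mod fs = 20.5 MHz.
20.5 MHz > fs/2 = 14 MHz, folds to fs − 20.5 MHz = 7.5 MHz.

7.5 MHz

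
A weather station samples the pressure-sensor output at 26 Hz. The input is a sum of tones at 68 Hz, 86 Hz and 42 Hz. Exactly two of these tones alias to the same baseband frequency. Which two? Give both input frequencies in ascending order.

42 Hz, 68 Hz

fs/2 = 13 Hz.
68 Hz mod fs = 16 Hz.
16 Hz > fs/2 = 13 Hz, folds to fs − 16 Hz = 10 Hz.
86 Hz mod fs = 8 Hz.
8 Hz ≤ fs/2 = 13 Hz, appears at 8 Hz.
42 Hz mod fs = 16 Hz.
16 Hz > fs/2 = 13 Hz, folds to fs − 16 Hz = 10 Hz.
42 Hz and 68 Hz both map to 10 Hz.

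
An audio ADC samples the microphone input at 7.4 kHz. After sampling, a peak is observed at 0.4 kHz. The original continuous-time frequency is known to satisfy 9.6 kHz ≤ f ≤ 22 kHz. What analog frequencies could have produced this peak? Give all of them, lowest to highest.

Frequencies that alias to 0.4 kHz are k·fs ± 0.4 kHz for integer k ≥ 0.
k=0: 0.4 kHz.
k=1: 7 kHz, 7.8 kHz.
k=2: 14.4 kHz, 15.2 kHz.
k=3: 21.8 kHz, 22.6 kHz.
k=4: 29.2 kHz, 30 kHz.
Within [9.6 kHz, 22 kHz]: 14.4 kHz, 15.2 kHz, 21.8 kHz.

14.4 kHz, 15.2 kHz, 21.8 kHz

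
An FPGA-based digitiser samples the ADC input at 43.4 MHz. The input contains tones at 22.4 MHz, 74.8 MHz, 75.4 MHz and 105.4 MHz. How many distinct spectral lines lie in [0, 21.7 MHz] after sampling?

fs/2 = 21.7 MHz.
22.4 MHz > fs/2 = 21.7 MHz, folds to fs − 22.4 MHz = 21 MHz.
74.8 MHz mod fs = 31.4 MHz.
31.4 MHz > fs/2 = 21.7 MHz, folds to fs − 31.4 MHz = 12 MHz.
75.4 MHz mod fs = 32 MHz.
32 MHz > fs/2 = 21.7 MHz, folds to fs − 32 MHz = 11.4 MHz.
105.4 MHz mod fs = 18.6 MHz.
18.6 MHz ≤ fs/2 = 21.7 MHz, appears at 18.6 MHz.
Distinct values: {11.4 MHz, 12 MHz, 18.6 MHz, 21 MHz} → 4.

4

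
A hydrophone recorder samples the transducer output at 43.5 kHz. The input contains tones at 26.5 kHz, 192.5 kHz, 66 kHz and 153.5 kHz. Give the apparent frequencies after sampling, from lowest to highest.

fs/2 = 21.75 kHz.
26.5 kHz > fs/2 = 21.75 kHz, folds to fs − 26.5 kHz = 17 kHz.
192.5 kHz mod fs = 18.5 kHz.
18.5 kHz ≤ fs/2 = 21.75 kHz, appears at 18.5 kHz.
66 kHz mod fs = 22.5 kHz.
22.5 kHz > fs/2 = 21.75 kHz, folds to fs − 22.5 kHz = 21 kHz.
153.5 kHz mod fs = 23 kHz.
23 kHz > fs/2 = 21.75 kHz, folds to fs − 23 kHz = 20.5 kHz.
Distinct values: {17 kHz, 18.5 kHz, 20.5 kHz, 21 kHz}.

17 kHz, 18.5 kHz, 20.5 kHz, 21 kHz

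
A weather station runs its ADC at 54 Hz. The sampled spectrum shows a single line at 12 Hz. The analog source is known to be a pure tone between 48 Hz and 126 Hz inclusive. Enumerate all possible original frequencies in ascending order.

Frequencies that alias to 12 Hz are k·fs ± 12 Hz for integer k ≥ 0.
k=0: 12 Hz.
k=1: 42 Hz, 66 Hz.
k=2: 96 Hz, 120 Hz.
k=3: 150 Hz, 174 Hz.
Within [48 Hz, 126 Hz]: 66 Hz, 96 Hz, 120 Hz.

66 Hz, 96 Hz, 120 Hz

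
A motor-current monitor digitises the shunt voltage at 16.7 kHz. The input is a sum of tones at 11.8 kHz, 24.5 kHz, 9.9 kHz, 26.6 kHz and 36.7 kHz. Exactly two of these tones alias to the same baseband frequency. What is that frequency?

6.8 kHz

fs/2 = 8.35 kHz.
11.8 kHz > fs/2 = 8.35 kHz, folds to fs − 11.8 kHz = 4.9 kHz.
24.5 kHz mod fs = 7.8 kHz.
7.8 kHz ≤ fs/2 = 8.35 kHz, appears at 7.8 kHz.
9.9 kHz > fs/2 = 8.35 kHz, folds to fs − 9.9 kHz = 6.8 kHz.
26.6 kHz mod fs = 9.9 kHz.
9.9 kHz > fs/2 = 8.35 kHz, folds to fs − 9.9 kHz = 6.8 kHz.
36.7 kHz mod fs = 3.3 kHz.
3.3 kHz ≤ fs/2 = 8.35 kHz, appears at 3.3 kHz.
9.9 kHz and 26.6 kHz both map to 6.8 kHz.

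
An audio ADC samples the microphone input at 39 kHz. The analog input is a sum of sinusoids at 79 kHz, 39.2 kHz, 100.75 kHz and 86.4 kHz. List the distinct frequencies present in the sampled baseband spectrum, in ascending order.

fs/2 = 19.5 kHz.
79 kHz mod fs = 1 kHz.
1 kHz ≤ fs/2 = 19.5 kHz, appears at 1 kHz.
39.2 kHz mod fs = 0.2 kHz.
0.2 kHz ≤ fs/2 = 19.5 kHz, appears at 0.2 kHz.
100.75 kHz mod fs = 22.75 kHz.
22.75 kHz > fs/2 = 19.5 kHz, folds to fs − 22.75 kHz = 16.25 kHz.
86.4 kHz mod fs = 8.4 kHz.
8.4 kHz ≤ fs/2 = 19.5 kHz, appears at 8.4 kHz.
Distinct values: {0.2 kHz, 1 kHz, 8.4 kHz, 16.25 kHz}.

0.2 kHz, 1 kHz, 8.4 kHz, 16.25 kHz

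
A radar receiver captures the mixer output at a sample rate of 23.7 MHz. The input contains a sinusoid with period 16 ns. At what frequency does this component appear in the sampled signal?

T = 16 ns → f = 1/T = 62.5 MHz.
62.5 MHz mod fs = 15.1 MHz.
15.1 MHz > fs/2 = 11.85 MHz, folds to fs − 15.1 MHz = 8.6 MHz.

8.6 MHz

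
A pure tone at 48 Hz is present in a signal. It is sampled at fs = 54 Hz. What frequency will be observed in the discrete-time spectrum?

6 Hz

48 Hz > fs/2 = 27 Hz, folds to fs − 48 Hz = 6 Hz.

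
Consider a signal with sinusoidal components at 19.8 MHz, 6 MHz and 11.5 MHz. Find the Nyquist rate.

39.6 MHz

Highest-frequency component: 19.8 MHz.
Nyquist rate = 2 × 19.8 MHz = 39.6 MHz.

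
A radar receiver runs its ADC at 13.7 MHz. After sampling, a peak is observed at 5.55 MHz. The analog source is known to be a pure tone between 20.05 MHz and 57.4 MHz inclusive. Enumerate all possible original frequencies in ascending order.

21.85 MHz, 32.95 MHz, 35.55 MHz, 46.65 MHz, 49.25 MHz

Frequencies that alias to 5.55 MHz are k·fs ± 5.55 MHz for integer k ≥ 0.
k=0: 5.55 MHz.
k=1: 8.15 MHz, 19.25 MHz.
k=2: 21.85 MHz, 32.95 MHz.
k=3: 35.55 MHz, 46.65 MHz.
k=4: 49.25 MHz, 60.35 MHz.
k=5: 62.95 MHz, 74.05 MHz.
Within [20.05 MHz, 57.4 MHz]: 21.85 MHz, 32.95 MHz, 35.55 MHz, 46.65 MHz, 49.25 MHz.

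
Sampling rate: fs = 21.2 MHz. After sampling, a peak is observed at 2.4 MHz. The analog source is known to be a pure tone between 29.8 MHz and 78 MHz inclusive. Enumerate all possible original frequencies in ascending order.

40 MHz, 44.8 MHz, 61.2 MHz, 66 MHz

Frequencies that alias to 2.4 MHz are k·fs ± 2.4 MHz for integer k ≥ 0.
k=0: 2.4 MHz.
k=1: 18.8 MHz, 23.6 MHz.
k=2: 40 MHz, 44.8 MHz.
k=3: 61.2 MHz, 66 MHz.
k=4: 82.4 MHz, 87.2 MHz.
Within [29.8 MHz, 78 MHz]: 40 MHz, 44.8 MHz, 61.2 MHz, 66 MHz.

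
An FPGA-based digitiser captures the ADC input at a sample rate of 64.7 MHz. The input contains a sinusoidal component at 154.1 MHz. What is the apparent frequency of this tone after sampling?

24.7 MHz

154.1 MHz mod fs = 24.7 MHz.
24.7 MHz ≤ fs/2 = 32.35 MHz, appears at 24.7 MHz.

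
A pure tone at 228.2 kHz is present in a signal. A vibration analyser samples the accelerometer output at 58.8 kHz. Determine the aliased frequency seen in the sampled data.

7 kHz

228.2 kHz mod fs = 51.8 kHz.
51.8 kHz > fs/2 = 29.4 kHz, folds to fs − 51.8 kHz = 7 kHz.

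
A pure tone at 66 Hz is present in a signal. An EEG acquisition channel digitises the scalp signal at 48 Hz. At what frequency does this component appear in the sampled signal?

66 Hz mod fs = 18 Hz.
18 Hz ≤ fs/2 = 24 Hz, appears at 18 Hz.

18 Hz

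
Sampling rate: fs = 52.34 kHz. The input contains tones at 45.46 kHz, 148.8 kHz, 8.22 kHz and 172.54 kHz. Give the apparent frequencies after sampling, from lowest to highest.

6.88 kHz, 8.22 kHz, 15.52 kHz

fs/2 = 26.17 kHz.
45.46 kHz > fs/2 = 26.17 kHz, folds to fs − 45.46 kHz = 6.88 kHz.
148.8 kHz mod fs = 44.12 kHz.
44.12 kHz > fs/2 = 26.17 kHz, folds to fs − 44.12 kHz = 8.22 kHz.
8.22 kHz ≤ fs/2 = 26.17 kHz, passes unchanged.
172.54 kHz mod fs = 15.52 kHz.
15.52 kHz ≤ fs/2 = 26.17 kHz, appears at 15.52 kHz.
Distinct values: {6.88 kHz, 8.22 kHz, 15.52 kHz}.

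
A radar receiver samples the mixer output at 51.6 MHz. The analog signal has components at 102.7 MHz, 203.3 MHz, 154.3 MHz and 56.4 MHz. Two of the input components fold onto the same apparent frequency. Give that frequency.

0.5 MHz

fs/2 = 25.8 MHz.
102.7 MHz mod fs = 51.1 MHz.
51.1 MHz > fs/2 = 25.8 MHz, folds to fs − 51.1 MHz = 0.5 MHz.
203.3 MHz mod fs = 48.5 MHz.
48.5 MHz > fs/2 = 25.8 MHz, folds to fs − 48.5 MHz = 3.1 MHz.
154.3 MHz mod fs = 51.1 MHz.
51.1 MHz > fs/2 = 25.8 MHz, folds to fs − 51.1 MHz = 0.5 MHz.
56.4 MHz mod fs = 4.8 MHz.
4.8 MHz ≤ fs/2 = 25.8 MHz, appears at 4.8 MHz.
102.7 MHz and 154.3 MHz both map to 0.5 MHz.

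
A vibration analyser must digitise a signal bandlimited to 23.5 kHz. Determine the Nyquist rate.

Nyquist rate = 2 × 23.5 kHz = 47 kHz.

47 kHz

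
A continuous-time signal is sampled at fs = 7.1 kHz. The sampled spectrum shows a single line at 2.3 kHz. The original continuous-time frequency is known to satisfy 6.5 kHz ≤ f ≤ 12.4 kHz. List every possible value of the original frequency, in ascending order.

9.4 kHz, 11.9 kHz

Frequencies that alias to 2.3 kHz are k·fs ± 2.3 kHz for integer k ≥ 0.
k=0: 2.3 kHz.
k=1: 4.8 kHz, 9.4 kHz.
k=2: 11.9 kHz, 16.5 kHz.
k=3: 19 kHz, 23.6 kHz.
Within [6.5 kHz, 12.4 kHz]: 9.4 kHz, 11.9 kHz.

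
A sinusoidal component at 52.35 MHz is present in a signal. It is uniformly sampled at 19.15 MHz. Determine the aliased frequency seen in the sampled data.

5.1 MHz

52.35 MHz mod fs = 14.05 MHz.
14.05 MHz > fs/2 = 9.575 MHz, folds to fs − 14.05 MHz = 5.1 MHz.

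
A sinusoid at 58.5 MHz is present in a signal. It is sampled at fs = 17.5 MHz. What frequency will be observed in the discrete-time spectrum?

58.5 MHz mod fs = 6 MHz.
6 MHz ≤ fs/2 = 8.75 MHz, appears at 6 MHz.

6 MHz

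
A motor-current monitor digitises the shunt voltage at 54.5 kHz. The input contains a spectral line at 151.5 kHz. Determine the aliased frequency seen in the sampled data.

151.5 kHz mod fs = 42.5 kHz.
42.5 kHz > fs/2 = 27.25 kHz, folds to fs − 42.5 kHz = 12 kHz.

12 kHz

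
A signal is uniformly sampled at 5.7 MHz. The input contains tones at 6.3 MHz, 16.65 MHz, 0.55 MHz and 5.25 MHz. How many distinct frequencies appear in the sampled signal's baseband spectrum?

3

fs/2 = 2.85 MHz.
6.3 MHz mod fs = 0.6 MHz.
0.6 MHz ≤ fs/2 = 2.85 MHz, appears at 0.6 MHz.
16.65 MHz mod fs = 5.25 MHz.
5.25 MHz > fs/2 = 2.85 MHz, folds to fs − 5.25 MHz = 0.45 MHz.
0.55 MHz ≤ fs/2 = 2.85 MHz, passes unchanged.
5.25 MHz > fs/2 = 2.85 MHz, folds to fs − 5.25 MHz = 0.45 MHz.
Distinct values: {0.45 MHz, 0.55 MHz, 0.6 MHz} → 3.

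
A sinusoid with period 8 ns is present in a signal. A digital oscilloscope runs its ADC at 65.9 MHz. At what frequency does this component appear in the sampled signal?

6.8 MHz

T = 8 ns → f = 1/T = 125 MHz.
125 MHz mod fs = 59.1 MHz.
59.1 MHz > fs/2 = 32.95 MHz, folds to fs − 59.1 MHz = 6.8 MHz.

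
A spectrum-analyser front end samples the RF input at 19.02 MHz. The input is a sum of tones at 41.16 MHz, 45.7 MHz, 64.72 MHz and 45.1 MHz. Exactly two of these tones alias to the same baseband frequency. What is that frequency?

fs/2 = 9.51 MHz.
41.16 MHz mod fs = 3.12 MHz.
3.12 MHz ≤ fs/2 = 9.51 MHz, appears at 3.12 MHz.
45.7 MHz mod fs = 7.66 MHz.
7.66 MHz ≤ fs/2 = 9.51 MHz, appears at 7.66 MHz.
64.72 MHz mod fs = 7.66 MHz.
7.66 MHz ≤ fs/2 = 9.51 MHz, appears at 7.66 MHz.
45.1 MHz mod fs = 7.06 MHz.
7.06 MHz ≤ fs/2 = 9.51 MHz, appears at 7.06 MHz.
45.7 MHz and 64.72 MHz both map to 7.66 MHz.

7.66 MHz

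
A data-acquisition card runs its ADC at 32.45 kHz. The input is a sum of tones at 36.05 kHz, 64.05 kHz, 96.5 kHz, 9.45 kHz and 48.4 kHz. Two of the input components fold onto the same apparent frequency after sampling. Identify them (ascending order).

64.05 kHz, 96.5 kHz

fs/2 = 16.225 kHz.
36.05 kHz mod fs = 3.6 kHz.
3.6 kHz ≤ fs/2 = 16.225 kHz, appears at 3.6 kHz.
64.05 kHz mod fs = 31.6 kHz.
31.6 kHz > fs/2 = 16.225 kHz, folds to fs − 31.6 kHz = 0.85 kHz.
96.5 kHz mod fs = 31.6 kHz.
31.6 kHz > fs/2 = 16.225 kHz, folds to fs − 31.6 kHz = 0.85 kHz.
9.45 kHz ≤ fs/2 = 16.225 kHz, passes unchanged.
48.4 kHz mod fs = 15.95 kHz.
15.95 kHz ≤ fs/2 = 16.225 kHz, appears at 15.95 kHz.
64.05 kHz and 96.5 kHz both map to 0.85 kHz.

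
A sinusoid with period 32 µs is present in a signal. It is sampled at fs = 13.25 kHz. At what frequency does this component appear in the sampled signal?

T = 32 µs → f = 1/T = 31.25 kHz.
31.25 kHz mod fs = 4.75 kHz.
4.75 kHz ≤ fs/2 = 6.625 kHz, appears at 4.75 kHz.

4.75 kHz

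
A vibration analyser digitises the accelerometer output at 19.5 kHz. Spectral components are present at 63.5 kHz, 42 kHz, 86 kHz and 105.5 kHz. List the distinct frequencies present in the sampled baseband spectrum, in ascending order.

fs/2 = 9.75 kHz.
63.5 kHz mod fs = 5 kHz.
5 kHz ≤ fs/2 = 9.75 kHz, appears at 5 kHz.
42 kHz mod fs = 3 kHz.
3 kHz ≤ fs/2 = 9.75 kHz, appears at 3 kHz.
86 kHz mod fs = 8 kHz.
8 kHz ≤ fs/2 = 9.75 kHz, appears at 8 kHz.
105.5 kHz mod fs = 8 kHz.
8 kHz ≤ fs/2 = 9.75 kHz, appears at 8 kHz.
Distinct values: {3 kHz, 5 kHz, 8 kHz}.

3 kHz, 5 kHz, 8 kHz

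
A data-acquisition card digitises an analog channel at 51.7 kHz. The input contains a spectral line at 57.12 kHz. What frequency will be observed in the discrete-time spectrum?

5.42 kHz

57.12 kHz mod fs = 5.42 kHz.
5.42 kHz ≤ fs/2 = 25.85 kHz, appears at 5.42 kHz.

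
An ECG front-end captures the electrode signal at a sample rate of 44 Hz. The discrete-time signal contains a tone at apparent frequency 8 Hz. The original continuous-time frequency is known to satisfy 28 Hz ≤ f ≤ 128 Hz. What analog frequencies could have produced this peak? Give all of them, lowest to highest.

Frequencies that alias to 8 Hz are k·fs ± 8 Hz for integer k ≥ 0.
k=0: 8 Hz.
k=1: 36 Hz, 52 Hz.
k=2: 80 Hz, 96 Hz.
k=3: 124 Hz, 140 Hz.
k=4: 168 Hz, 184 Hz.
Within [28 Hz, 128 Hz]: 36 Hz, 52 Hz, 80 Hz, 96 Hz, 124 Hz.

36 Hz, 52 Hz, 80 Hz, 96 Hz, 124 Hz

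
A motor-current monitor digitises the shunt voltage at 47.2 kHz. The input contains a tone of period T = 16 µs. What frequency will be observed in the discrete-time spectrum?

15.3 kHz

T = 16 µs → f = 1/T = 62.5 kHz.
62.5 kHz mod fs = 15.3 kHz.
15.3 kHz ≤ fs/2 = 23.6 kHz, appears at 15.3 kHz.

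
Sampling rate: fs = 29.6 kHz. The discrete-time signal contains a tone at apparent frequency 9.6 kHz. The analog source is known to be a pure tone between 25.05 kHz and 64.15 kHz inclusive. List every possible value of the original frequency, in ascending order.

Frequencies that alias to 9.6 kHz are k·fs ± 9.6 kHz for integer k ≥ 0.
k=0: 9.6 kHz.
k=1: 20 kHz, 39.2 kHz.
k=2: 49.6 kHz, 68.8 kHz.
k=3: 79.2 kHz, 98.4 kHz.
Within [25.05 kHz, 64.15 kHz]: 39.2 kHz, 49.6 kHz.

39.2 kHz, 49.6 kHz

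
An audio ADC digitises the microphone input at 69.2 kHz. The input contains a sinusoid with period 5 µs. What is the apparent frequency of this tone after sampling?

T = 5 µs → f = 1/T = 200 kHz.
200 kHz mod fs = 61.6 kHz.
61.6 kHz > fs/2 = 34.6 kHz, folds to fs − 61.6 kHz = 7.6 kHz.

7.6 kHz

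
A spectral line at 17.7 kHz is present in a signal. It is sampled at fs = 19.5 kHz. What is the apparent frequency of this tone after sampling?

17.7 kHz > fs/2 = 9.75 kHz, folds to fs − 17.7 kHz = 1.8 kHz.

1.8 kHz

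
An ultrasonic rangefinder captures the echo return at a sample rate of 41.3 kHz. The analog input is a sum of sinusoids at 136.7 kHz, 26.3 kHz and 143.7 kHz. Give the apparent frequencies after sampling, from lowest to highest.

12.8 kHz, 15 kHz, 19.8 kHz

fs/2 = 20.65 kHz.
136.7 kHz mod fs = 12.8 kHz.
12.8 kHz ≤ fs/2 = 20.65 kHz, appears at 12.8 kHz.
26.3 kHz > fs/2 = 20.65 kHz, folds to fs − 26.3 kHz = 15 kHz.
143.7 kHz mod fs = 19.8 kHz.
19.8 kHz ≤ fs/2 = 20.65 kHz, appears at 19.8 kHz.
Distinct values: {12.8 kHz, 15 kHz, 19.8 kHz}.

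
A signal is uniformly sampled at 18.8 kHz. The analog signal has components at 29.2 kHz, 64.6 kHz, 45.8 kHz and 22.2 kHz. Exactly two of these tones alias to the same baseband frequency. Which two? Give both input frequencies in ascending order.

45.8 kHz, 64.6 kHz

fs/2 = 9.4 kHz.
29.2 kHz mod fs = 10.4 kHz.
10.4 kHz > fs/2 = 9.4 kHz, folds to fs − 10.4 kHz = 8.4 kHz.
64.6 kHz mod fs = 8.2 kHz.
8.2 kHz ≤ fs/2 = 9.4 kHz, appears at 8.2 kHz.
45.8 kHz mod fs = 8.2 kHz.
8.2 kHz ≤ fs/2 = 9.4 kHz, appears at 8.2 kHz.
22.2 kHz mod fs = 3.4 kHz.
3.4 kHz ≤ fs/2 = 9.4 kHz, appears at 3.4 kHz.
45.8 kHz and 64.6 kHz both map to 8.2 kHz.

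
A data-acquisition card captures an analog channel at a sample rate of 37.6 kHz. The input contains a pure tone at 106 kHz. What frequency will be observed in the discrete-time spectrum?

6.8 kHz

106 kHz mod fs = 30.8 kHz.
30.8 kHz > fs/2 = 18.8 kHz, folds to fs − 30.8 kHz = 6.8 kHz.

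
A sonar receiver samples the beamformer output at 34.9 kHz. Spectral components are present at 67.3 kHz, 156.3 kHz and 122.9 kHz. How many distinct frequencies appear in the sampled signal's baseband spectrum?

2

fs/2 = 17.45 kHz.
67.3 kHz mod fs = 32.4 kHz.
32.4 kHz > fs/2 = 17.45 kHz, folds to fs − 32.4 kHz = 2.5 kHz.
156.3 kHz mod fs = 16.7 kHz.
16.7 kHz ≤ fs/2 = 17.45 kHz, appears at 16.7 kHz.
122.9 kHz mod fs = 18.2 kHz.
18.2 kHz > fs/2 = 17.45 kHz, folds to fs − 18.2 kHz = 16.7 kHz.
Distinct values: {2.5 kHz, 16.7 kHz} → 2.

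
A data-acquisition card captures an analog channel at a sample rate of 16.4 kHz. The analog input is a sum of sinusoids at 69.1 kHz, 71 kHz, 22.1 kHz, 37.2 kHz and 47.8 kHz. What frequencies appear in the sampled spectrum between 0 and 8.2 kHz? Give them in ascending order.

fs/2 = 8.2 kHz.
69.1 kHz mod fs = 3.5 kHz.
3.5 kHz ≤ fs/2 = 8.2 kHz, appears at 3.5 kHz.
71 kHz mod fs = 5.4 kHz.
5.4 kHz ≤ fs/2 = 8.2 kHz, appears at 5.4 kHz.
22.1 kHz mod fs = 5.7 kHz.
5.7 kHz ≤ fs/2 = 8.2 kHz, appears at 5.7 kHz.
37.2 kHz mod fs = 4.4 kHz.
4.4 kHz ≤ fs/2 = 8.2 kHz, appears at 4.4 kHz.
47.8 kHz mod fs = 15 kHz.
15 kHz > fs/2 = 8.2 kHz, folds to fs − 15 kHz = 1.4 kHz.
Distinct values: {1.4 kHz, 3.5 kHz, 4.4 kHz, 5.4 kHz, 5.7 kHz}.

1.4 kHz, 3.5 kHz, 4.4 kHz, 5.4 kHz, 5.7 kHz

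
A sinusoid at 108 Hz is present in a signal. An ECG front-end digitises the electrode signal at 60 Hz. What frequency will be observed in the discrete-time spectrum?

108 Hz mod fs = 48 Hz.
48 Hz > fs/2 = 30 Hz, folds to fs − 48 Hz = 12 Hz.

12 Hz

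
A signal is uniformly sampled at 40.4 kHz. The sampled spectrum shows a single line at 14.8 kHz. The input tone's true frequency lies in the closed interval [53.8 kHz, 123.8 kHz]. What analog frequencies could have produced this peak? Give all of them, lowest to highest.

55.2 kHz, 66 kHz, 95.6 kHz, 106.4 kHz

Frequencies that alias to 14.8 kHz are k·fs ± 14.8 kHz for integer k ≥ 0.
k=0: 14.8 kHz.
k=1: 25.6 kHz, 55.2 kHz.
k=2: 66 kHz, 95.6 kHz.
k=3: 106.4 kHz, 136 kHz.
k=4: 146.8 kHz, 176.4 kHz.
Within [53.8 kHz, 123.8 kHz]: 55.2 kHz, 66 kHz, 95.6 kHz, 106.4 kHz.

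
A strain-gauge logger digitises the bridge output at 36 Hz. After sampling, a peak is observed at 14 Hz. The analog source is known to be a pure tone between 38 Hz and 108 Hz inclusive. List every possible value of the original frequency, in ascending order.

50 Hz, 58 Hz, 86 Hz, 94 Hz

Frequencies that alias to 14 Hz are k·fs ± 14 Hz for integer k ≥ 0.
k=0: 14 Hz.
k=1: 22 Hz, 50 Hz.
k=2: 58 Hz, 86 Hz.
k=3: 94 Hz, 122 Hz.
k=4: 130 Hz, 158 Hz.
Within [38 Hz, 108 Hz]: 50 Hz, 58 Hz, 86 Hz, 94 Hz.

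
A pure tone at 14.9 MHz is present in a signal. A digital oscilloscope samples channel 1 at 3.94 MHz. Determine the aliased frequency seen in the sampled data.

0.86 MHz

14.9 MHz mod fs = 3.08 MHz.
3.08 MHz > fs/2 = 1.97 MHz, folds to fs − 3.08 MHz = 0.86 MHz.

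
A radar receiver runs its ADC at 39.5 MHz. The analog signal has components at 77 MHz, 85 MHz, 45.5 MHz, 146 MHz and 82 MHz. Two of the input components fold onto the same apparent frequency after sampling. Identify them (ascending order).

fs/2 = 19.75 MHz.
77 MHz mod fs = 37.5 MHz.
37.5 MHz > fs/2 = 19.75 MHz, folds to fs − 37.5 MHz = 2 MHz.
85 MHz mod fs = 6 MHz.
6 MHz ≤ fs/2 = 19.75 MHz, appears at 6 MHz.
45.5 MHz mod fs = 6 MHz.
6 MHz ≤ fs/2 = 19.75 MHz, appears at 6 MHz.
146 MHz mod fs = 27.5 MHz.
27.5 MHz > fs/2 = 19.75 MHz, folds to fs − 27.5 MHz = 12 MHz.
82 MHz mod fs = 3 MHz.
3 MHz ≤ fs/2 = 19.75 MHz, appears at 3 MHz.
45.5 MHz and 85 MHz both map to 6 MHz.

45.5 MHz, 85 MHz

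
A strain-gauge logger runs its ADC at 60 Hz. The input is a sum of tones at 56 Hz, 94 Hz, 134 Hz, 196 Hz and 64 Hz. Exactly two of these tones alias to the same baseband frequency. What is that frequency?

4 Hz

fs/2 = 30 Hz.
56 Hz > fs/2 = 30 Hz, folds to fs − 56 Hz = 4 Hz.
94 Hz mod fs = 34 Hz.
34 Hz > fs/2 = 30 Hz, folds to fs − 34 Hz = 26 Hz.
134 Hz mod fs = 14 Hz.
14 Hz ≤ fs/2 = 30 Hz, appears at 14 Hz.
196 Hz mod fs = 16 Hz.
16 Hz ≤ fs/2 = 30 Hz, appears at 16 Hz.
64 Hz mod fs = 4 Hz.
4 Hz ≤ fs/2 = 30 Hz, appears at 4 Hz.
56 Hz and 64 Hz both map to 4 Hz.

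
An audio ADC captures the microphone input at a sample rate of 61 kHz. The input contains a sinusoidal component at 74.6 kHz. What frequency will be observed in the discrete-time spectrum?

74.6 kHz mod fs = 13.6 kHz.
13.6 kHz ≤ fs/2 = 30.5 kHz, appears at 13.6 kHz.

13.6 kHz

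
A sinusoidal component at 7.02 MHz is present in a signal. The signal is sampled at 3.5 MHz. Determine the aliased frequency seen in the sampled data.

7.02 MHz mod fs = 0.02 MHz.
0.02 MHz ≤ fs/2 = 1.75 MHz, appears at 0.02 MHz.

0.02 MHz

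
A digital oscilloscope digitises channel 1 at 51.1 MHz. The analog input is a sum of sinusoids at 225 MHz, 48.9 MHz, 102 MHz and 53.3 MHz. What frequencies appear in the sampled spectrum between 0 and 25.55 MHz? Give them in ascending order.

fs/2 = 25.55 MHz.
225 MHz mod fs = 20.6 MHz.
20.6 MHz ≤ fs/2 = 25.55 MHz, appears at 20.6 MHz.
48.9 MHz > fs/2 = 25.55 MHz, folds to fs − 48.9 MHz = 2.2 MHz.
102 MHz mod fs = 50.9 MHz.
50.9 MHz > fs/2 = 25.55 MHz, folds to fs − 50.9 MHz = 0.2 MHz.
53.3 MHz mod fs = 2.2 MHz.
2.2 MHz ≤ fs/2 = 25.55 MHz, appears at 2.2 MHz.
Distinct values: {0.2 MHz, 2.2 MHz, 20.6 MHz}.

0.2 MHz, 2.2 MHz, 20.6 MHz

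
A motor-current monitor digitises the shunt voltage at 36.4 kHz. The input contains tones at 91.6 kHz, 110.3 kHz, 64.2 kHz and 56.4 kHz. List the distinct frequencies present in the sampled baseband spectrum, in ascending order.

fs/2 = 18.2 kHz.
91.6 kHz mod fs = 18.8 kHz.
18.8 kHz > fs/2 = 18.2 kHz, folds to fs − 18.8 kHz = 17.6 kHz.
110.3 kHz mod fs = 1.1 kHz.
1.1 kHz ≤ fs/2 = 18.2 kHz, appears at 1.1 kHz.
64.2 kHz mod fs = 27.8 kHz.
27.8 kHz > fs/2 = 18.2 kHz, folds to fs − 27.8 kHz = 8.6 kHz.
56.4 kHz mod fs = 20 kHz.
20 kHz > fs/2 = 18.2 kHz, folds to fs − 20 kHz = 16.4 kHz.
Distinct values: {1.1 kHz, 8.6 kHz, 16.4 kHz, 17.6 kHz}.

1.1 kHz, 8.6 kHz, 16.4 kHz, 17.6 kHz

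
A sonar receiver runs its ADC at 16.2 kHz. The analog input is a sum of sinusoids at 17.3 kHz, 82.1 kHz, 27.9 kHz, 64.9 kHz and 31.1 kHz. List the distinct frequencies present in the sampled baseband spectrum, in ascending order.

fs/2 = 8.1 kHz.
17.3 kHz mod fs = 1.1 kHz.
1.1 kHz ≤ fs/2 = 8.1 kHz, appears at 1.1 kHz.
82.1 kHz mod fs = 1.1 kHz.
1.1 kHz ≤ fs/2 = 8.1 kHz, appears at 1.1 kHz.
27.9 kHz mod fs = 11.7 kHz.
11.7 kHz > fs/2 = 8.1 kHz, folds to fs − 11.7 kHz = 4.5 kHz.
64.9 kHz mod fs = 0.1 kHz.
0.1 kHz ≤ fs/2 = 8.1 kHz, appears at 0.1 kHz.
31.1 kHz mod fs = 14.9 kHz.
14.9 kHz > fs/2 = 8.1 kHz, folds to fs − 14.9 kHz = 1.3 kHz.
Distinct values: {0.1 kHz, 1.1 kHz, 1.3 kHz, 4.5 kHz}.

0.1 kHz, 1.1 kHz, 1.3 kHz, 4.5 kHz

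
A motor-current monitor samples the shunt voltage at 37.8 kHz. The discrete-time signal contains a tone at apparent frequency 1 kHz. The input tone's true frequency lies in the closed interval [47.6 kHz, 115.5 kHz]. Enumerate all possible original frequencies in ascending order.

Frequencies that alias to 1 kHz are k·fs ± 1 kHz for integer k ≥ 0.
k=0: 1 kHz.
k=1: 36.8 kHz, 38.8 kHz.
k=2: 74.6 kHz, 76.6 kHz.
k=3: 112.4 kHz, 114.4 kHz.
k=4: 150.2 kHz, 152.2 kHz.
Within [47.6 kHz, 115.5 kHz]: 74.6 kHz, 76.6 kHz, 112.4 kHz, 114.4 kHz.

74.6 kHz, 76.6 kHz, 112.4 kHz, 114.4 kHz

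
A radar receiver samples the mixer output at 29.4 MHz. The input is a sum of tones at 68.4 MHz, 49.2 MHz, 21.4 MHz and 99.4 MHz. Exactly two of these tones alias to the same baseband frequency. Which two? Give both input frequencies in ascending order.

fs/2 = 14.7 MHz.
68.4 MHz mod fs = 9.6 MHz.
9.6 MHz ≤ fs/2 = 14.7 MHz, appears at 9.6 MHz.
49.2 MHz mod fs = 19.8 MHz.
19.8 MHz > fs/2 = 14.7 MHz, folds to fs − 19.8 MHz = 9.6 MHz.
21.4 MHz > fs/2 = 14.7 MHz, folds to fs − 21.4 MHz = 8 MHz.
99.4 MHz mod fs = 11.2 MHz.
11.2 MHz ≤ fs/2 = 14.7 MHz, appears at 11.2 MHz.
49.2 MHz and 68.4 MHz both map to 9.6 MHz.

49.2 MHz, 68.4 MHz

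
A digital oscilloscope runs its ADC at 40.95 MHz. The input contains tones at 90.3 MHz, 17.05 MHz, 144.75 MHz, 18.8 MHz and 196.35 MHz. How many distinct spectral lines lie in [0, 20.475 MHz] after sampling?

fs/2 = 20.475 MHz.
90.3 MHz mod fs = 8.4 MHz.
8.4 MHz ≤ fs/2 = 20.475 MHz, appears at 8.4 MHz.
17.05 MHz ≤ fs/2 = 20.475 MHz, passes unchanged.
144.75 MHz mod fs = 21.9 MHz.
21.9 MHz > fs/2 = 20.475 MHz, folds to fs − 21.9 MHz = 19.05 MHz.
18.8 MHz ≤ fs/2 = 20.475 MHz, passes unchanged.
196.35 MHz mod fs = 32.55 MHz.
32.55 MHz > fs/2 = 20.475 MHz, folds to fs − 32.55 MHz = 8.4 MHz.
Distinct values: {8.4 MHz, 17.05 MHz, 18.8 MHz, 19.05 MHz} → 4.

4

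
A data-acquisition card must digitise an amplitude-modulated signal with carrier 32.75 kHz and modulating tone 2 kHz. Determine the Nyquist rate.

69.5 kHz

AM sidebands sit at fc ± fm = 30.75 kHz and 34.75 kHz.
Highest-frequency component: 34.75 kHz.
Nyquist rate = 2 × 34.75 kHz = 69.5 kHz.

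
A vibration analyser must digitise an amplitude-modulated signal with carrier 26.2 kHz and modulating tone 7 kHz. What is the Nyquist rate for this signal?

AM sidebands sit at fc ± fm = 19.2 kHz and 33.2 kHz.
Highest-frequency component: 33.2 kHz.
Nyquist rate = 2 × 33.2 kHz = 66.4 kHz.

66.4 kHz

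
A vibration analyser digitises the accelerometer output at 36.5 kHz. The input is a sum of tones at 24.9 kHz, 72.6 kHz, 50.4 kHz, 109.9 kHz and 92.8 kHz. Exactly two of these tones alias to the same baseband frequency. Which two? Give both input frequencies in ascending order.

72.6 kHz, 109.9 kHz

fs/2 = 18.25 kHz.
24.9 kHz > fs/2 = 18.25 kHz, folds to fs − 24.9 kHz = 11.6 kHz.
72.6 kHz mod fs = 36.1 kHz.
36.1 kHz > fs/2 = 18.25 kHz, folds to fs − 36.1 kHz = 0.4 kHz.
50.4 kHz mod fs = 13.9 kHz.
13.9 kHz ≤ fs/2 = 18.25 kHz, appears at 13.9 kHz.
109.9 kHz mod fs = 0.4 kHz.
0.4 kHz ≤ fs/2 = 18.25 kHz, appears at 0.4 kHz.
92.8 kHz mod fs = 19.8 kHz.
19.8 kHz > fs/2 = 18.25 kHz, folds to fs − 19.8 kHz = 16.7 kHz.
72.6 kHz and 109.9 kHz both map to 0.4 kHz.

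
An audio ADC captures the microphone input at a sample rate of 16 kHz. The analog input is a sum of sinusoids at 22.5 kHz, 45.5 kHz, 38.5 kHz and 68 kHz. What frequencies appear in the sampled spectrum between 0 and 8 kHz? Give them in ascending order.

fs/2 = 8 kHz.
22.5 kHz mod fs = 6.5 kHz.
6.5 kHz ≤ fs/2 = 8 kHz, appears at 6.5 kHz.
45.5 kHz mod fs = 13.5 kHz.
13.5 kHz > fs/2 = 8 kHz, folds to fs − 13.5 kHz = 2.5 kHz.
38.5 kHz mod fs = 6.5 kHz.
6.5 kHz ≤ fs/2 = 8 kHz, appears at 6.5 kHz.
68 kHz mod fs = 4 kHz.
4 kHz ≤ fs/2 = 8 kHz, appears at 4 kHz.
Distinct values: {2.5 kHz, 4 kHz, 6.5 kHz}.

2.5 kHz, 4 kHz, 6.5 kHz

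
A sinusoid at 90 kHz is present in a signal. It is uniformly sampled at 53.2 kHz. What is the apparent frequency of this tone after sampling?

90 kHz mod fs = 36.8 kHz.
36.8 kHz > fs/2 = 26.6 kHz, folds to fs − 36.8 kHz = 16.4 kHz.

16.4 kHz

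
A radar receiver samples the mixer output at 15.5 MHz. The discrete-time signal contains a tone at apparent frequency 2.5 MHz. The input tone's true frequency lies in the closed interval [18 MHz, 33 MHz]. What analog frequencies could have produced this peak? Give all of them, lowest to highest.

18 MHz, 28.5 MHz

Frequencies that alias to 2.5 MHz are k·fs ± 2.5 MHz for integer k ≥ 0.
k=0: 2.5 MHz.
k=1: 13 MHz, 18 MHz.
k=2: 28.5 MHz, 33.5 MHz.
k=3: 44 MHz, 49 MHz.
Within [18 MHz, 33 MHz]: 18 MHz, 28.5 MHz.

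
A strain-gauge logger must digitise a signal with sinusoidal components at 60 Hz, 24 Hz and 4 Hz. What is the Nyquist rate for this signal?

Highest-frequency component: 60 Hz.
Nyquist rate = 2 × 60 Hz = 120 Hz.

120 Hz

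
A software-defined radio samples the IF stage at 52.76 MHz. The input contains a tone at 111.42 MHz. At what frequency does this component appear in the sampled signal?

111.42 MHz mod fs = 5.9 MHz.
5.9 MHz ≤ fs/2 = 26.38 MHz, appears at 5.9 MHz.

5.9 MHz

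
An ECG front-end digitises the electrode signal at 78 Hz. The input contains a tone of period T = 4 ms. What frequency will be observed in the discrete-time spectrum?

16 Hz

T = 4 ms → f = 1/T = 250 Hz.
250 Hz mod fs = 16 Hz.
16 Hz ≤ fs/2 = 39 Hz, appears at 16 Hz.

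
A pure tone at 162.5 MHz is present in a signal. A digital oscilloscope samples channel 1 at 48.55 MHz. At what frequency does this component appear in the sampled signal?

16.85 MHz

162.5 MHz mod fs = 16.85 MHz.
16.85 MHz ≤ fs/2 = 24.275 MHz, appears at 16.85 MHz.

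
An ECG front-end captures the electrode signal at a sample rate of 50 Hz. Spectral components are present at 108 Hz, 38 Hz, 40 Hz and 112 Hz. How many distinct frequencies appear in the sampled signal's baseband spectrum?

fs/2 = 25 Hz.
108 Hz mod fs = 8 Hz.
8 Hz ≤ fs/2 = 25 Hz, appears at 8 Hz.
38 Hz > fs/2 = 25 Hz, folds to fs − 38 Hz = 12 Hz.
40 Hz > fs/2 = 25 Hz, folds to fs − 40 Hz = 10 Hz.
112 Hz mod fs = 12 Hz.
12 Hz ≤ fs/2 = 25 Hz, appears at 12 Hz.
Distinct values: {8 Hz, 10 Hz, 12 Hz} → 3.

3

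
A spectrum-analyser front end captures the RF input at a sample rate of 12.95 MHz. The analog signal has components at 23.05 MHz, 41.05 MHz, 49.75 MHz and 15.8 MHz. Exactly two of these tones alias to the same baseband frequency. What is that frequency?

2.85 MHz

fs/2 = 6.475 MHz.
23.05 MHz mod fs = 10.1 MHz.
10.1 MHz > fs/2 = 6.475 MHz, folds to fs − 10.1 MHz = 2.85 MHz.
41.05 MHz mod fs = 2.2 MHz.
2.2 MHz ≤ fs/2 = 6.475 MHz, appears at 2.2 MHz.
49.75 MHz mod fs = 10.9 MHz.
10.9 MHz > fs/2 = 6.475 MHz, folds to fs − 10.9 MHz = 2.05 MHz.
15.8 MHz mod fs = 2.85 MHz.
2.85 MHz ≤ fs/2 = 6.475 MHz, appears at 2.85 MHz.
15.8 MHz and 23.05 MHz both map to 2.85 MHz.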